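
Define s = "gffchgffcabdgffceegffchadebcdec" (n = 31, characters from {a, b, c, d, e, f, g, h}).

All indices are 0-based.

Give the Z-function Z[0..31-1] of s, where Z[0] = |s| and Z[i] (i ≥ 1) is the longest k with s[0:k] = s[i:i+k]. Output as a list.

[31, 0, 0, 0, 0, 4, 0, 0, 0, 0, 0, 0, 4, 0, 0, 0, 0, 0, 5, 0, 0, 0, 0, 0, 0, 0, 0, 0, 0, 0, 0]

Z[0]=31
i=1: outside box; Z[1]=0
i=2: outside box; Z[2]=0
i=3: outside box; Z[3]=0
i=4: outside box; Z[4]=0
i=5: outside box; Z[5]=4 grow→box=[5,9)
i=6: min(r-i=3, Z[1]=0)=0; Z[6]=0
i=7: min(r-i=2, Z[2]=0)=0; Z[7]=0
i=8: min(r-i=1, Z[3]=0)=0; Z[8]=0
i=9: outside box; Z[9]=0
i=10: outside box; Z[10]=0
i=11: outside box; Z[11]=0
i=12: outside box; Z[12]=4 grow→box=[12,16)
i=13: min(r-i=3, Z[1]=0)=0; Z[13]=0
i=14: min(r-i=2, Z[2]=0)=0; Z[14]=0
i=15: min(r-i=1, Z[3]=0)=0; Z[15]=0
i=16: outside box; Z[16]=0
i=17: outside box; Z[17]=0
i=18: outside box; Z[18]=5 grow→box=[18,23)
i=19: min(r-i=4, Z[1]=0)=0; Z[19]=0
i=20: min(r-i=3, Z[2]=0)=0; Z[20]=0
i=21: min(r-i=2, Z[3]=0)=0; Z[21]=0
i=22: min(r-i=1, Z[4]=0)=0; Z[22]=0
i=23: outside box; Z[23]=0
i=24: outside box; Z[24]=0
i=25: outside box; Z[25]=0
i=26: outside box; Z[26]=0
i=27: outside box; Z[27]=0
i=28: outside box; Z[28]=0
i=29: outside box; Z[29]=0
i=30: outside box; Z[30]=0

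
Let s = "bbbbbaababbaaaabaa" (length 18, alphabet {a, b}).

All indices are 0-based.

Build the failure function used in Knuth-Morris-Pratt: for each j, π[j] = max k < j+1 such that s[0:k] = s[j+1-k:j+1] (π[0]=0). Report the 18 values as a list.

π[0] = 0
j=1 s[j]='b': π[1]=1 (border 'b')
j=2 s[j]='b': π[2]=2 (border 'bb')
j=3 s[j]='b': π[3]=3 (border 'bbb')
j=4 s[j]='b': π[4]=4 (border 'bbbb')
j=5 s[j]='a': k: 4→3→2→1→0; π[5]=0 (border '')
j=6 s[j]='a': π[6]=0 (border '')
j=7 s[j]='b': π[7]=1 (border 'b')
j=8 s[j]='a': k: 1→0; π[8]=0 (border '')
j=9 s[j]='b': π[9]=1 (border 'b')
j=10 s[j]='b': π[10]=2 (border 'bb')
j=11 s[j]='a': k: 2→1→0; π[11]=0 (border '')
j=12 s[j]='a': π[12]=0 (border '')
j=13 s[j]='a': π[13]=0 (border '')
j=14 s[j]='a': π[14]=0 (border '')
j=15 s[j]='b': π[15]=1 (border 'b')
j=16 s[j]='a': k: 1→0; π[16]=0 (border '')
j=17 s[j]='a': π[17]=0 (border '')

[0, 1, 2, 3, 4, 0, 0, 1, 0, 1, 2, 0, 0, 0, 0, 1, 0, 0]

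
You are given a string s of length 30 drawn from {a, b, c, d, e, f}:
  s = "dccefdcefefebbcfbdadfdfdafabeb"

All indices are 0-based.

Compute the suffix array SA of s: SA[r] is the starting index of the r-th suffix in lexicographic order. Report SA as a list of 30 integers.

[26, 18, 24, 29, 12, 13, 16, 27, 1, 2, 6, 14, 17, 23, 0, 5, 21, 19, 28, 11, 3, 9, 7, 25, 15, 22, 4, 20, 10, 8]

rank | idx | suffix
   0 |  26 | abeb
   1 |  18 | adfdfdafabeb
   2 |  24 | afabeb
   3 |  29 | b
   4 |  12 | bbcfbdadfdfdafabeb
   5 |  13 | bcfbdadfdfdafabeb
   6 |  16 | bdadfdfdafabeb
   7 |  27 | beb
   8 |   1 | ccefdcefefebbcfbdadfdfdafabeb
   9 |   2 | cefdcefefebbcfbdadfdfdafabeb
  10 |   6 | cefefebbcfbdadfdfdafabeb
  11 |  14 | cfbdadfdfdafabeb
  12 |  17 | dadfdfdafabeb
  13 |  23 | dafabeb
  14 |   0 | dccefdcefefebbcfbdadfdfdafabeb
  15 |   5 | dcefefebbcfbdadfdfdafabeb
  16 |  21 | dfdafabeb
  17 |  19 | dfdfdafabeb
  18 |  28 | eb
  19 |  11 | ebbcfbdadfdfdafabeb
  20 |   3 | efdcefefebbcfbdadfdfdafabeb
  21 |   9 | efebbcfbdadfdfdafabeb
  22 |   7 | efefebbcfbdadfdfdafabeb
  23 |  25 | fabeb
  24 |  15 | fbdadfdfdafabeb
  25 |  22 | fdafabeb
  26 |   4 | fdcefefebbcfbdadfdfdafabeb
  27 |  20 | fdfdafabeb
  28 |  10 | febbcfbdadfdfdafabeb
  29 |   8 | fefebbcfbdadfdfdafabeb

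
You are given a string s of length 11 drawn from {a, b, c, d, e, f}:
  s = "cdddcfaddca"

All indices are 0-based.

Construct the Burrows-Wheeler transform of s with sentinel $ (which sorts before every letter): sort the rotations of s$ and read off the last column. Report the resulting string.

rank  rotation      last
    0  $cdddcfaddca  a
    1  a$cdddcfaddc  c
    2  addca$cdddcf  f
    3  ca$cdddcfadd  d
    4  cdddcfaddca$  $
    5  cfaddca$cddd  d
    6  dca$cdddcfad  d
    7  dcfaddca$cdd  d
    8  ddca$cdddcfa  a
    9  ddcfaddca$cd  d
   10  dddcfaddca$c  c
   11  faddca$cdddc  c

acfd$dddadcc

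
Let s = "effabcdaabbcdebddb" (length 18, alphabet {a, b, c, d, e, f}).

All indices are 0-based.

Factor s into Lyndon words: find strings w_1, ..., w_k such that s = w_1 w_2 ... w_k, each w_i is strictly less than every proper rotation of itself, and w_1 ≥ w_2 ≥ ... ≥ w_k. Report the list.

["eff", "abcd", "aabbcdebddb"]

emit factor 1: 'eff' (i=0, period=3)
emit factor 2: 'abcd' (i=3, period=4)
emit factor 3: 'aabbcdebddb' (i=7, period=11)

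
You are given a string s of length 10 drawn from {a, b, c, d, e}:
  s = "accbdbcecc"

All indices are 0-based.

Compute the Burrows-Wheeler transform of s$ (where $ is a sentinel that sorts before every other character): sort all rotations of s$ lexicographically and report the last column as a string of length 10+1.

c$dccceabbc

rank  rotation     last
    0  $accbdbcecc  c
    1  accbdbcecc$  $
    2  bcecc$accbd  d
    3  bdbcecc$acc  c
    4  c$accbdbcec  c
    5  cbdbcecc$ac  c
    6  cc$accbdbce  e
    7  ccbdbcecc$a  a
    8  cecc$accbdb  b
    9  dbcecc$accb  b
   10  ecc$accbdbc  c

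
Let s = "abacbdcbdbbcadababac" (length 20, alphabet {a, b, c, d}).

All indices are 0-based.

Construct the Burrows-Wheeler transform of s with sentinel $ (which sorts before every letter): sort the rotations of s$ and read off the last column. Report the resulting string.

rank  rotation               last
    0  $abacbdcbdbbcadababac  c
    1  ababac$abacbdcbdbbcad  d
    2  abac$abacbdcbdbbcadab  b
    3  abacbdcbdbbcadababac$  $
    4  ac$abacbdcbdbbcadabab  b
    5  acbdcbdbbcadababac$ab  b
    6  adababac$abacbdcbdbbc  c
    7  babac$abacbdcbdbbcada  a
    8  bac$abacbdcbdbbcadaba  a
    9  bacbdcbdbbcadababac$a  a
   10  bbcadababac$abacbdcbd  d
   11  bcadababac$abacbdcbdb  b
   12  bdbbcadababac$abacbdc  c
   13  bdcbdbbcadababac$abac  c
   14  c$abacbdcbdbbcadababa  a
   15  cadababac$abacbdcbdbb  b
   16  cbdbbcadababac$abacbd  d
   17  cbdcbdbbcadababac$aba  a
   18  dababac$abacbdcbdbbca  a
   19  dbbcadababac$abacbdcb  b
   20  dcbdbbcadababac$abacb  b

cdb$bbcaaadbccabdaabb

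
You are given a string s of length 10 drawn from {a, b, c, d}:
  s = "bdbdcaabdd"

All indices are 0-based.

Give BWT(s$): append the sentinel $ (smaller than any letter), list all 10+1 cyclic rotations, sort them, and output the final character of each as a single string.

dca$daddbbb

rank  rotation     last
    0  $bdbdcaabdd  d
    1  aabdd$bdbdc  c
    2  abdd$bdbdca  a
    3  bdbdcaabdd$  $
    4  bdcaabdd$bd  d
    5  bdd$bdbdcaa  a
    6  caabdd$bdbd  d
    7  d$bdbdcaabd  d
    8  dbdcaabdd$b  b
    9  dcaabdd$bdb  b
   10  dd$bdbdcaab  b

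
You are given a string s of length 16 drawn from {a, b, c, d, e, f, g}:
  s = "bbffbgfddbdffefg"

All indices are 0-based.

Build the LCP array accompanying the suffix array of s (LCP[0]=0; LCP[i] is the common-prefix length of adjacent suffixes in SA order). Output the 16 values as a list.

sorted suffixes:
  #0 SA[0]=0  'bbffbgfddbdffefg'
  #1 SA[1]=9  'bdffefg'
  #2 SA[2]=1  'bffbgfddbdffefg'
  #3 SA[3]=4  'bgfddbdffefg'
  #4 SA[4]=8  'dbdffefg'
  #5 SA[5]=7  'ddbdffefg'
  #6 SA[6]=10  'dffefg'
  #7 SA[7]=13  'efg'
  #8 SA[8]=3  'fbgfddbdffefg'
  #9 SA[9]=6  'fddbdffefg'
  #10 SA[10]=12  'fefg'
  #11 SA[11]=2  'ffbgfddbdffefg'
  #12 SA[12]=11  'ffefg'
  #13 SA[13]=14  'fg'
  #14 SA[14]=15  'g'
  #15 SA[15]=5  'gfddbdffefg'

SA = [0, 9, 1, 4, 8, 7, 10, 13, 3, 6, 12, 2, 11, 14, 15, 5]
[i] adj suffixes → lcp
  [1] 0/9 → 1 ('b')
  [2] 9/1 → 1 ('b')
  [3] 1/4 → 1 ('b')
  [4] 4/8 → 0 ('')
  [5] 8/7 → 1 ('d')
  [6] 7/10 → 1 ('d')
  [7] 10/13 → 0 ('')
  [8] 13/3 → 0 ('')
  [9] 3/6 → 1 ('f')
  [10] 6/12 → 1 ('f')
  [11] 12/2 → 1 ('f')
  [12] 2/11 → 2 ('ff')
  [13] 11/14 → 1 ('f')
  [14] 14/15 → 0 ('')
  [15] 15/5 → 1 ('g')

[0, 1, 1, 1, 0, 1, 1, 0, 0, 1, 1, 1, 2, 1, 0, 1]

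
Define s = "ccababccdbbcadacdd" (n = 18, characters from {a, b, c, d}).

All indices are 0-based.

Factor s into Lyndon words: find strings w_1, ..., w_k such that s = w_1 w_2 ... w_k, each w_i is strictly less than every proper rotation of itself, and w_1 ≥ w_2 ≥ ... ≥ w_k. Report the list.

["c", "c", "ababccdbbcadacdd"]

emit factor 1: 'c' (i=0, period=1)
emit factor 2: 'c' (i=1, period=1)
emit factor 3: 'ababccdbbcadacdd' (i=2, period=16)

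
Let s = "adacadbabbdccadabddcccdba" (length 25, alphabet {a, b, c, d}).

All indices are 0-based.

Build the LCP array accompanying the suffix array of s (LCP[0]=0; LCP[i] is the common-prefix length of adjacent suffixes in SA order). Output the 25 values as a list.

[0, 1, 2, 1, 1, 3, 2, 0, 2, 1, 1, 2, 0, 3, 1, 2, 2, 1, 0, 2, 1, 3, 1, 3, 1]

sorted suffixes:
  #0 SA[0]=24  'a'
  #1 SA[1]=7  'abbdccadabddcccdba'
  #2 SA[2]=15  'abddcccdba'
  #3 SA[3]=2  'acadbabbdccadabddcccdba'
  #4 SA[4]=13  'adabddcccdba'
  #5 SA[5]=0  'adacadbabbdccadabddcccdba'
  #6 SA[6]=4  'adbabbdccadabddcccdba'
  #7 SA[7]=23  'ba'
  #8 SA[8]=6  'babbdccadabddcccdba'
  #9 SA[9]=8  'bbdccadabddcccdba'
  #10 SA[10]=9  'bdccadabddcccdba'
  #11 SA[11]=16  'bddcccdba'
  #12 SA[12]=12  'cadabddcccdba'
  #13 SA[13]=3  'cadbabbdccadabddcccdba'
  #14 SA[14]=11  'ccadabddcccdba'
  #15 SA[15]=19  'cccdba'
  #16 SA[16]=20  'ccdba'
  #17 SA[17]=21  'cdba'
  #18 SA[18]=14  'dabddcccdba'
  #19 SA[19]=1  'dacadbabbdccadabddcccdba'
  #20 SA[20]=22  'dba'
  #21 SA[21]=5  'dbabbdccadabddcccdba'
  #22 SA[22]=10  'dccadabddcccdba'
  #23 SA[23]=18  'dcccdba'
  #24 SA[24]=17  'ddcccdba'

SA = [24, 7, 15, 2, 13, 0, 4, 23, 6, 8, 9, 16, 12, 3, 11, 19, 20, 21, 14, 1, 22, 5, 10, 18, 17]
i: (SA[i-1],SA[i]) lcp shared
  1: (24,7) 1 'a'
  2: (7,15) 2 'ab'
  3: (15,2) 1 'a'
  4: (2,13) 1 'a'
  5: (13,0) 3 'ada'
  6: (0,4) 2 'ad'
  7: (4,23) 0 ''
  8: (23,6) 2 'ba'
  9: (6,8) 1 'b'
  10: (8,9) 1 'b'
  11: (9,16) 2 'bd'
  12: (16,12) 0 ''
  13: (12,3) 3 'cad'
  14: (3,11) 1 'c'
  15: (11,19) 2 'cc'
  16: (19,20) 2 'cc'
  17: (20,21) 1 'c'
  18: (21,14) 0 ''
  19: (14,1) 2 'da'
  20: (1,22) 1 'd'
  21: (22,5) 3 'dba'
  22: (5,10) 1 'd'
  23: (10,18) 3 'dcc'
  24: (18,17) 1 'd'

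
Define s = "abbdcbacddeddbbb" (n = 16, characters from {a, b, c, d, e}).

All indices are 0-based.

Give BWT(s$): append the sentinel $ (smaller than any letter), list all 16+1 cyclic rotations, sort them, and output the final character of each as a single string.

b$bbcbdabdadbecdd

rank  rotation           last
    0  $abbdcbacddeddbbb  b
    1  abbdcbacddeddbbb$  $
    2  acddeddbbb$abbdcb  b
    3  b$abbdcbacddeddbb  b
    4  bacddeddbbb$abbdc  c
    5  bb$abbdcbacddeddb  b
    6  bbb$abbdcbacddedd  d
    7  bbdcbacddeddbbb$a  a
    8  bdcbacddeddbbb$ab  b
    9  cbacddeddbbb$abbd  d
   10  cddeddbbb$abbdcba  a
   11  dbbb$abbdcbacdded  d
   12  dcbacddeddbbb$abb  b
   13  ddbbb$abbdcbacdde  e
   14  ddeddbbb$abbdcbac  c
   15  deddbbb$abbdcbacd  d
   16  eddbbb$abbdcbacdd  d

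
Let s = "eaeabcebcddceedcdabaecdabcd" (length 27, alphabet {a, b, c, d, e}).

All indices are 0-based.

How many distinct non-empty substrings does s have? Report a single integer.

339

rank | idx | suffix
   0 |  17 | abaecdabcd
   1 |  23 | abcd
   2 |   3 | abcebcddceedcdabaecdabcd
   3 |   1 | aeabcebcddceedcdabaecdabcd
   4 |  19 | aecdabcd
   5 |  18 | baecdabcd
   6 |  24 | bcd
   7 |   7 | bcddceedcdabaecdabcd
   8 |   4 | bcebcddceedcdabaecdabcd
   9 |  25 | cd
  10 |  15 | cdabaecdabcd
  11 |  21 | cdabcd
  12 |   8 | cddceedcdabaecdabcd
  13 |   5 | cebcddceedcdabaecdabcd
  14 |  11 | ceedcdabaecdabcd
  15 |  26 | d
  16 |  16 | dabaecdabcd
  17 |  22 | dabcd
  18 |  14 | dcdabaecdabcd
  19 |  10 | dceedcdabaecdabcd
  20 |   9 | ddceedcdabaecdabcd
  21 |   2 | eabcebcddceedcdabaecdabcd
  22 |   0 | eaeabcebcddceedcdabaecdabcd
  23 |   6 | ebcddceedcdabaecdabcd
  24 |  20 | ecdabcd
  25 |  13 | edcdabaecdabcd
  26 |  12 | eedcdabaecdabcd

SA = [17, 23, 3, 1, 19, 18, 24, 7, 4, 25, 15, 21, 8, 5, 11, 26, 16, 22, 14, 10, 9, 2, 0, 6, 20, 13, 12]
[i] adj suffixes → lcp
  [1] 17/23 → 2 ('ab')
  [2] 23/3 → 3 ('abc')
  [3] 3/1 → 1 ('a')
  [4] 1/19 → 2 ('ae')
  [5] 19/18 → 0 ('')
  [6] 18/24 → 1 ('b')
  [7] 24/7 → 3 ('bcd')
  [8] 7/4 → 2 ('bc')
  [9] 4/25 → 0 ('')
  [10] 25/15 → 2 ('cd')
  [11] 15/21 → 4 ('cdab')
  [12] 21/8 → 2 ('cd')
  [13] 8/5 → 1 ('c')
  [14] 5/11 → 2 ('ce')
  [15] 11/26 → 0 ('')
  [16] 26/16 → 1 ('d')
  [17] 16/22 → 3 ('dab')
  [18] 22/14 → 1 ('d')
  [19] 14/10 → 2 ('dc')
  [20] 10/9 → 1 ('d')
  [21] 9/2 → 0 ('')
  [22] 2/0 → 2 ('ea')
  [23] 0/6 → 1 ('e')
  [24] 6/20 → 1 ('e')
  [25] 20/13 → 1 ('e')
  [26] 13/12 → 1 ('e')

n(n+1)/2 = 27·28/2 = 378
Σ LCP = 0 + 2 + 3 + 1 + 2 + 0 + 1 + 3 + 2 + 0 + 2 + 4 + 2 + 1 + 2 + 0 + 1 + 3 + 1 + 2 + 1 + 0 + 2 + 1 + 1 + 1 + 1 = 39
distinct = 378 − 39 = 339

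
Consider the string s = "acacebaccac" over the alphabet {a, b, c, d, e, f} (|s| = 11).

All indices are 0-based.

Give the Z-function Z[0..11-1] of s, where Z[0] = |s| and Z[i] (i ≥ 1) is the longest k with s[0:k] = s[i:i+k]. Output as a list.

[11, 0, 2, 0, 0, 0, 2, 0, 0, 2, 0]

Z[0]=11
i=1: outside box; Z[1]=0
i=2: outside box; Z[2]=2 extend→box=[2,4)
i=3: min(r-i=1, Z[1]=0)=0; Z[3]=0
i=4: outside box; Z[4]=0
i=5: outside box; Z[5]=0
i=6: outside box; Z[6]=2 extend→box=[6,8)
i=7: min(r-i=1, Z[1]=0)=0; Z[7]=0
i=8: outside box; Z[8]=0
i=9: outside box; Z[9]=2 extend→box=[9,11)
i=10: min(r-i=1, Z[1]=0)=0; Z[10]=0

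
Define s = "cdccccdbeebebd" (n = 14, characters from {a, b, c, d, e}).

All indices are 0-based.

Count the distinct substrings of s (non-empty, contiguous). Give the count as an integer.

89

rank→(start, suffix):
  0 → (12, 'bd')
  1 → (10, 'bebd')
  2 → (7, 'beebebd')
  3 → (2, 'ccccdbeebebd')
  4 → (3, 'cccdbeebebd')
  5 → (4, 'ccdbeebebd')
  6 → (5, 'cdbeebebd')
  7 → (0, 'cdccccdbeebebd')
  8 → (13, 'd')
  9 → (6, 'dbeebebd')
  10 → (1, 'dccccdbeebebd')
  11 → (11, 'ebd')
  12 → (9, 'ebebd')
  13 → (8, 'eebebd')

SA = [12, 10, 7, 2, 3, 4, 5, 0, 13, 6, 1, 11, 9, 8]
[i] adj suffixes → lcp
  [1] 12/10 → 1 ('b')
  [2] 10/7 → 2 ('be')
  [3] 7/2 → 0 ('')
  [4] 2/3 → 3 ('ccc')
  [5] 3/4 → 2 ('cc')
  [6] 4/5 → 1 ('c')
  [7] 5/0 → 2 ('cd')
  [8] 0/13 → 0 ('')
  [9] 13/6 → 1 ('d')
  [10] 6/1 → 1 ('d')
  [11] 1/11 → 0 ('')
  [12] 11/9 → 2 ('eb')
  [13] 9/8 → 1 ('e')

n(n+1)/2 = 14·15/2 = 105
Σ LCP = 0 + 1 + 2 + 0 + 3 + 2 + 1 + 2 + 0 + 1 + 1 + 0 + 2 + 1 = 16
distinct = 105 − 16 = 89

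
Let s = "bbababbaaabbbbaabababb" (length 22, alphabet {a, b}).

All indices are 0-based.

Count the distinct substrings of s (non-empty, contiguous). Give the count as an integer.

196

rank | idx | suffix
   0 |   7 | aaabbbbaabababb
   1 |  14 | aabababb
   2 |   8 | aabbbbaabababb
   3 |  15 | abababb
   4 |  17 | ababb
   5 |   2 | ababbaaabbbbaabababb
   6 |  19 | abb
   7 |   4 | abbaaabbbbaabababb
   8 |   9 | abbbbaabababb
   9 |  21 | b
  10 |   6 | baaabbbbaabababb
  11 |  13 | baabababb
  12 |  16 | bababb
  13 |   1 | bababbaaabbbbaabababb
  14 |  18 | babb
  15 |   3 | babbaaabbbbaabababb
  16 |  20 | bb
  17 |   5 | bbaaabbbbaabababb
  18 |  12 | bbaabababb
  19 |   0 | bbababbaaabbbbaabababb
  20 |  11 | bbbaabababb
  21 |  10 | bbbbaabababb

SA = [7, 14, 8, 15, 17, 2, 19, 4, 9, 21, 6, 13, 16, 1, 18, 3, 20, 5, 12, 0, 11, 10]
rank  pair      lcp
   1  s[7:],s[14:]  2  'aa'
   2  s[14:],s[8:]  3  'aab'
   3  s[8:],s[15:]  1  'a'
   4  s[15:],s[17:]  4  'abab'
   5  s[17:],s[2:]  5  'ababb'
   6  s[2:],s[19:]  2  'ab'
   7  s[19:],s[4:]  3  'abb'
   8  s[4:],s[9:]  3  'abb'
   9  s[9:],s[21:]  0  ''
  10  s[21:],s[6:]  1  'b'
  11  s[6:],s[13:]  3  'baa'
  12  s[13:],s[16:]  2  'ba'
  13  s[16:],s[1:]  6  'bababb'
  14  s[1:],s[18:]  3  'bab'
  15  s[18:],s[3:]  4  'babb'
  16  s[3:],s[20:]  1  'b'
  17  s[20:],s[5:]  2  'bb'
  18  s[5:],s[12:]  4  'bbaa'
  19  s[12:],s[0:]  3  'bba'
  20  s[0:],s[11:]  2  'bb'
  21  s[11:],s[10:]  3  'bbb'

n(n+1)/2 = 22·23/2 = 253
Σ LCP = 0 + 2 + 3 + 1 + 4 + 5 + 2 + 3 + 3 + 0 + 1 + 3 + 2 + 6 + 3 + 4 + 1 + 2 + 4 + 3 + 2 + 3 = 57
distinct = 253 − 57 = 196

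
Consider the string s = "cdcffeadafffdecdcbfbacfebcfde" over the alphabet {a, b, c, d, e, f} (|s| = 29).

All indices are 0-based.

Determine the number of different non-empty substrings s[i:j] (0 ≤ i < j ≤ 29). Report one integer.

rank→(start, suffix):
  0 → (20, 'acfebcfde')
  1 → (6, 'adafffdecdcbfbacfebcfde')
  2 → (8, 'afffdecdcbfbacfebcfde')
  3 → (19, 'bacfebcfde')
  4 → (24, 'bcfde')
  5 → (17, 'bfbacfebcfde')
  6 → (16, 'cbfbacfebcfde')
  7 → (14, 'cdcbfbacfebcfde')
  8 → (0, 'cdcffeadafffdecdcbfbacfebcfde')
  9 → (25, 'cfde')
  10 → (21, 'cfebcfde')
  11 → (2, 'cffeadafffdecdcbfbacfebcfde')
  12 → (7, 'dafffdecdcbfbacfebcfde')
  13 → (15, 'dcbfbacfebcfde')
  14 → (1, 'dcffeadafffdecdcbfbacfebcfde')
  15 → (27, 'de')
  16 → (12, 'decdcbfbacfebcfde')
  17 → (28, 'e')
  18 → (5, 'eadafffdecdcbfbacfebcfde')
  19 → (23, 'ebcfde')
  20 → (13, 'ecdcbfbacfebcfde')
  21 → (18, 'fbacfebcfde')
  22 → (26, 'fde')
  23 → (11, 'fdecdcbfbacfebcfde')
  24 → (4, 'feadafffdecdcbfbacfebcfde')
  25 → (22, 'febcfde')
  26 → (10, 'ffdecdcbfbacfebcfde')
  27 → (3, 'ffeadafffdecdcbfbacfebcfde')
  28 → (9, 'fffdecdcbfbacfebcfde')

SA = [20, 6, 8, 19, 24, 17, 16, 14, 0, 25, 21, 2, 7, 15, 1, 27, 12, 28, 5, 23, 13, 18, 26, 11, 4, 22, 10, 3, 9]
[i] adj suffixes → lcp
  [1] 20/6 → 1 ('a')
  [2] 6/8 → 1 ('a')
  [3] 8/19 → 0 ('')
  [4] 19/24 → 1 ('b')
  [5] 24/17 → 1 ('b')
  [6] 17/16 → 0 ('')
  [7] 16/14 → 1 ('c')
  [8] 14/0 → 3 ('cdc')
  [9] 0/25 → 1 ('c')
  [10] 25/21 → 2 ('cf')
  [11] 21/2 → 2 ('cf')
  [12] 2/7 → 0 ('')
  [13] 7/15 → 1 ('d')
  [14] 15/1 → 2 ('dc')
  [15] 1/27 → 1 ('d')
  [16] 27/12 → 2 ('de')
  [17] 12/28 → 0 ('')
  [18] 28/5 → 1 ('e')
  [19] 5/23 → 1 ('e')
  [20] 23/13 → 1 ('e')
  [21] 13/18 → 0 ('')
  [22] 18/26 → 1 ('f')
  [23] 26/11 → 3 ('fde')
  [24] 11/4 → 1 ('f')
  [25] 4/22 → 2 ('fe')
  [26] 22/10 → 1 ('f')
  [27] 10/3 → 2 ('ff')
  [28] 3/9 → 2 ('ff')

n(n+1)/2 = 29·30/2 = 435
Σ LCP = 0 + 1 + 1 + 0 + 1 + 1 + 0 + 1 + 3 + 1 + 2 + 2 + 0 + 1 + 2 + 1 + 2 + 0 + 1 + 1 + 1 + 0 + 1 + 3 + 1 + 2 + 1 + 2 + 2 = 34
distinct = 435 − 34 = 401

401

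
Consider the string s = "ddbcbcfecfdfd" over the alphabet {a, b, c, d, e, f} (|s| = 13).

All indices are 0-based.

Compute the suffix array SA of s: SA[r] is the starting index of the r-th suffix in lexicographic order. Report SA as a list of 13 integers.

rank→(start, suffix):
  0 → (2, 'bcbcfecfdfd')
  1 → (4, 'bcfecfdfd')
  2 → (3, 'cbcfecfdfd')
  3 → (8, 'cfdfd')
  4 → (5, 'cfecfdfd')
  5 → (12, 'd')
  6 → (1, 'dbcbcfecfdfd')
  7 → (0, 'ddbcbcfecfdfd')
  8 → (10, 'dfd')
  9 → (7, 'ecfdfd')
  10 → (11, 'fd')
  11 → (9, 'fdfd')
  12 → (6, 'fecfdfd')

[2, 4, 3, 8, 5, 12, 1, 0, 10, 7, 11, 9, 6]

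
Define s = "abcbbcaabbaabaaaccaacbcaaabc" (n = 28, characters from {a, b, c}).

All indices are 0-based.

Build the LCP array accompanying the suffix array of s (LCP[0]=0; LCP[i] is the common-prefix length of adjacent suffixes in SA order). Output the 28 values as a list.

sorted suffixes:
  #0 SA[0]=23  'aaabc'
  #1 SA[1]=13  'aaaccaacbcaaabc'
  #2 SA[2]=10  'aabaaaccaacbcaaabc'
  #3 SA[3]=6  'aabbaabaaaccaacbcaaabc'
  #4 SA[4]=24  'aabc'
  #5 SA[5]=18  'aacbcaaabc'
  #6 SA[6]=14  'aaccaacbcaaabc'
  #7 SA[7]=11  'abaaaccaacbcaaabc'
  #8 SA[8]=7  'abbaabaaaccaacbcaaabc'
  #9 SA[9]=25  'abc'
  #10 SA[10]=0  'abcbbcaabbaabaaaccaacbcaaabc'
  #11 SA[11]=19  'acbcaaabc'
  #12 SA[12]=15  'accaacbcaaabc'
  #13 SA[13]=12  'baaaccaacbcaaabc'
  #14 SA[14]=9  'baabaaaccaacbcaaabc'
  #15 SA[15]=8  'bbaabaaaccaacbcaaabc'
  #16 SA[16]=3  'bbcaabbaabaaaccaacbcaaabc'
  #17 SA[17]=26  'bc'
  #18 SA[18]=21  'bcaaabc'
  #19 SA[19]=4  'bcaabbaabaaaccaacbcaaabc'
  #20 SA[20]=1  'bcbbcaabbaabaaaccaacbcaaabc'
  #21 SA[21]=27  'c'
  #22 SA[22]=22  'caaabc'
  #23 SA[23]=5  'caabbaabaaaccaacbcaaabc'
  #24 SA[24]=17  'caacbcaaabc'
  #25 SA[25]=2  'cbbcaabbaabaaaccaacbcaaabc'
  #26 SA[26]=20  'cbcaaabc'
  #27 SA[27]=16  'ccaacbcaaabc'

SA = [23, 13, 10, 6, 24, 18, 14, 11, 7, 25, 0, 19, 15, 12, 9, 8, 3, 26, 21, 4, 1, 27, 22, 5, 17, 2, 20, 16]
[i] adj suffixes → lcp
  [1] 23/13 → 3 ('aaa')
  [2] 13/10 → 2 ('aa')
  [3] 10/6 → 3 ('aab')
  [4] 6/24 → 3 ('aab')
  [5] 24/18 → 2 ('aa')
  [6] 18/14 → 3 ('aac')
  [7] 14/11 → 1 ('a')
  [8] 11/7 → 2 ('ab')
  [9] 7/25 → 2 ('ab')
  [10] 25/0 → 3 ('abc')
  [11] 0/19 → 1 ('a')
  [12] 19/15 → 2 ('ac')
  [13] 15/12 → 0 ('')
  [14] 12/9 → 3 ('baa')
  [15] 9/8 → 1 ('b')
  [16] 8/3 → 2 ('bb')
  [17] 3/26 → 1 ('b')
  [18] 26/21 → 2 ('bc')
  [19] 21/4 → 4 ('bcaa')
  [20] 4/1 → 2 ('bc')
  [21] 1/27 → 0 ('')
  [22] 27/22 → 1 ('c')
  [23] 22/5 → 3 ('caa')
  [24] 5/17 → 3 ('caa')
  [25] 17/2 → 1 ('c')
  [26] 2/20 → 2 ('cb')
  [27] 20/16 → 1 ('c')

[0, 3, 2, 3, 3, 2, 3, 1, 2, 2, 3, 1, 2, 0, 3, 1, 2, 1, 2, 4, 2, 0, 1, 3, 3, 1, 2, 1]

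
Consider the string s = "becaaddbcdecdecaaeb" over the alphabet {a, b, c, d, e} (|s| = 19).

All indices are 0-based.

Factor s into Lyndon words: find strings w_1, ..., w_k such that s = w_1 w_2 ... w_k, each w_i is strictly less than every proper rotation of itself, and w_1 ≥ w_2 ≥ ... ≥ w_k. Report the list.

["bec", "aaddbcdecdecaaeb"]

emit factor 1: 'bec' (i=0, period=3)
emit factor 2: 'aaddbcdecdecaaeb' (i=3, period=16)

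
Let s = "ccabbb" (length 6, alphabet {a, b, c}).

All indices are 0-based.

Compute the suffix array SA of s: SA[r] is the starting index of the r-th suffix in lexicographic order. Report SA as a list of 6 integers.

sorted suffixes:
  #0 SA[0]=2  'abbb'
  #1 SA[1]=5  'b'
  #2 SA[2]=4  'bb'
  #3 SA[3]=3  'bbb'
  #4 SA[4]=1  'cabbb'
  #5 SA[5]=0  'ccabbb'

[2, 5, 4, 3, 1, 0]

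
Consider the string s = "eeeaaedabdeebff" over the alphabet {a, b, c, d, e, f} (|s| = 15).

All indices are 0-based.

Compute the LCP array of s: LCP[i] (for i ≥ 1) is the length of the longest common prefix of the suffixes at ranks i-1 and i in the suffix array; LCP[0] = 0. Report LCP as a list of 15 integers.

[0, 1, 1, 0, 1, 0, 1, 0, 1, 1, 1, 2, 2, 0, 1]

rank | idx | suffix
   0 |   3 | aaedabdeebff
   1 |   7 | abdeebff
   2 |   4 | aedabdeebff
   3 |   8 | bdeebff
   4 |  12 | bff
   5 |   6 | dabdeebff
   6 |   9 | deebff
   7 |   2 | eaaedabdeebff
   8 |  11 | ebff
   9 |   5 | edabdeebff
  10 |   1 | eeaaedabdeebff
  11 |  10 | eebff
  12 |   0 | eeeaaedabdeebff
  13 |  14 | f
  14 |  13 | ff

SA = [3, 7, 4, 8, 12, 6, 9, 2, 11, 5, 1, 10, 0, 14, 13]
rank  pair      lcp
   1  s[3:],s[7:]  1  'a'
   2  s[7:],s[4:]  1  'a'
   3  s[4:],s[8:]  0  ''
   4  s[8:],s[12:]  1  'b'
   5  s[12:],s[6:]  0  ''
   6  s[6:],s[9:]  1  'd'
   7  s[9:],s[2:]  0  ''
   8  s[2:],s[11:]  1  'e'
   9  s[11:],s[5:]  1  'e'
  10  s[5:],s[1:]  1  'e'
  11  s[1:],s[10:]  2  'ee'
  12  s[10:],s[0:]  2  'ee'
  13  s[0:],s[14:]  0  ''
  14  s[14:],s[13:]  1  'f'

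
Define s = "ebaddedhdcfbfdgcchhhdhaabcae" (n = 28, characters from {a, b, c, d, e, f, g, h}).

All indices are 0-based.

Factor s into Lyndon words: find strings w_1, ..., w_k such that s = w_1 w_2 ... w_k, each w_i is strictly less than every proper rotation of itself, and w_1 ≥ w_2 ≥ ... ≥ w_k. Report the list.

emit factor 1: 'e' (i=0, period=1)
emit factor 2: 'b' (i=1, period=1)
emit factor 3: 'addedhdcfbfdgcchhhdh' (i=2, period=20)
emit factor 4: 'aabcae' (i=22, period=6)

["e", "b", "addedhdcfbfdgcchhhdh", "aabcae"]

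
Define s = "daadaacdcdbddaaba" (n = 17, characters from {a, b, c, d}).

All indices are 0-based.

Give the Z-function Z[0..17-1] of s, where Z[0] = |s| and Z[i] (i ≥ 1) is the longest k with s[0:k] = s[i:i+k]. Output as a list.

Z[0]=17
i=1: i≥r, start 0; Z[1]=0
i=2: i≥r, start 0; Z[2]=0
i=3: i≥r, start 0; Z[3]=3 extend→box=[3,6)
i=4: min(r-i=2, Z[1]=0)=0; Z[4]=0
i=5: min(r-i=1, Z[2]=0)=0; Z[5]=0
i=6: i≥r, start 0; Z[6]=0
i=7: i≥r, start 0; Z[7]=1 extend→box=[7,8)
i=8: i≥r, start 0; Z[8]=0
i=9: i≥r, start 0; Z[9]=1 extend→box=[9,10)
i=10: i≥r, start 0; Z[10]=0
i=11: i≥r, start 0; Z[11]=1 extend→box=[11,12)
i=12: i≥r, start 0; Z[12]=3 extend→box=[12,15)
i=13: min(r-i=2, Z[1]=0)=0; Z[13]=0
i=14: min(r-i=1, Z[2]=0)=0; Z[14]=0
i=15: i≥r, start 0; Z[15]=0
i=16: i≥r, start 0; Z[16]=0

[17, 0, 0, 3, 0, 0, 0, 1, 0, 1, 0, 1, 3, 0, 0, 0, 0]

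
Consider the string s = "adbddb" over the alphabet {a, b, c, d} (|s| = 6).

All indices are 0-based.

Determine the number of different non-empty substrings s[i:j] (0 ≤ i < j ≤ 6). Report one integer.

17

sorted suffixes:
  #0 SA[0]=0  'adbddb'
  #1 SA[1]=5  'b'
  #2 SA[2]=2  'bddb'
  #3 SA[3]=4  'db'
  #4 SA[4]=1  'dbddb'
  #5 SA[5]=3  'ddb'

SA = [0, 5, 2, 4, 1, 3]
rank  pair      lcp
   1  s[0:],s[5:]  0  ''
   2  s[5:],s[2:]  1  'b'
   3  s[2:],s[4:]  0  ''
   4  s[4:],s[1:]  2  'db'
   5  s[1:],s[3:]  1  'd'

n(n+1)/2 = 6·7/2 = 21
Σ LCP = 0 + 0 + 1 + 0 + 2 + 1 = 4
distinct = 21 − 4 = 17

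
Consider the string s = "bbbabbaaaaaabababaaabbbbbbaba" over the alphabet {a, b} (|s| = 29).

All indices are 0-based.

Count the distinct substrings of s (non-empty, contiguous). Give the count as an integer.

sorted suffixes:
  #0 SA[0]=28  'a'
  #1 SA[1]=6  'aaaaaabababaaabbbbbbaba'
  #2 SA[2]=7  'aaaaabababaaabbbbbbaba'
  #3 SA[3]=8  'aaaabababaaabbbbbbaba'
  #4 SA[4]=9  'aaabababaaabbbbbbaba'
  #5 SA[5]=17  'aaabbbbbbaba'
  #6 SA[6]=10  'aabababaaabbbbbbaba'
  #7 SA[7]=18  'aabbbbbbaba'
  #8 SA[8]=26  'aba'
  #9 SA[9]=15  'abaaabbbbbbaba'
  #10 SA[10]=13  'ababaaabbbbbbaba'
  #11 SA[11]=11  'abababaaabbbbbbaba'
  #12 SA[12]=3  'abbaaaaaabababaaabbbbbbaba'
  #13 SA[13]=19  'abbbbbbaba'
  #14 SA[14]=27  'ba'
  #15 SA[15]=5  'baaaaaabababaaabbbbbbaba'
  #16 SA[16]=16  'baaabbbbbbaba'
  #17 SA[17]=25  'baba'
  #18 SA[18]=14  'babaaabbbbbbaba'
  #19 SA[19]=12  'bababaaabbbbbbaba'
  #20 SA[20]=2  'babbaaaaaabababaaabbbbbbaba'
  #21 SA[21]=4  'bbaaaaaabababaaabbbbbbaba'
  #22 SA[22]=24  'bbaba'
  #23 SA[23]=1  'bbabbaaaaaabababaaabbbbbbaba'
  #24 SA[24]=23  'bbbaba'
  #25 SA[25]=0  'bbbabbaaaaaabababaaabbbbbbaba'
  #26 SA[26]=22  'bbbbaba'
  #27 SA[27]=21  'bbbbbaba'
  #28 SA[28]=20  'bbbbbbaba'

SA = [28, 6, 7, 8, 9, 17, 10, 18, 26, 15, 13, 11, 3, 19, 27, 5, 16, 25, 14, 12, 2, 4, 24, 1, 23, 0, 22, 21, 20]
rank  pair      lcp
   1  s[28:],s[6:]  1  'a'
   2  s[6:],s[7:]  5  'aaaaa'
   3  s[7:],s[8:]  4  'aaaa'
   4  s[8:],s[9:]  3  'aaa'
   5  s[9:],s[17:]  4  'aaab'
   6  s[17:],s[10:]  2  'aa'
   7  s[10:],s[18:]  3  'aab'
   8  s[18:],s[26:]  1  'a'
   9  s[26:],s[15:]  3  'aba'
  10  s[15:],s[13:]  3  'aba'
  11  s[13:],s[11:]  5  'ababa'
  12  s[11:],s[3:]  2  'ab'
  13  s[3:],s[19:]  3  'abb'
  14  s[19:],s[27:]  0  ''
  15  s[27:],s[5:]  2  'ba'
  16  s[5:],s[16:]  4  'baaa'
  17  s[16:],s[25:]  2  'ba'
  18  s[25:],s[14:]  4  'baba'
  19  s[14:],s[12:]  4  'baba'
  20  s[12:],s[2:]  3  'bab'
  21  s[2:],s[4:]  1  'b'
  22  s[4:],s[24:]  3  'bba'
  23  s[24:],s[1:]  4  'bbab'
  24  s[1:],s[23:]  2  'bb'
  25  s[23:],s[0:]  5  'bbbab'
  26  s[0:],s[22:]  3  'bbb'
  27  s[22:],s[21:]  4  'bbbb'
  28  s[21:],s[20:]  5  'bbbbb'

n(n+1)/2 = 29·30/2 = 435
Σ LCP = 0 + 1 + 5 + 4 + 3 + 4 + 2 + 3 + 1 + 3 + 3 + 5 + 2 + 3 + 0 + 2 + 4 + 2 + 4 + 4 + 3 + 1 + 3 + 4 + 2 + 5 + 3 + 4 + 5 = 85
distinct = 435 − 85 = 350

350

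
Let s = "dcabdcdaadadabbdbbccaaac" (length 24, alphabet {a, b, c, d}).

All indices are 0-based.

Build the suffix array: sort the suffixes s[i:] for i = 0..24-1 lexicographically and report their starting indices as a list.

rank→(start, suffix):
  0 → (20, 'aaac')
  1 → (21, 'aac')
  2 → (7, 'aadadabbdbbccaaac')
  3 → (12, 'abbdbbccaaac')
  4 → (2, 'abdcdaadadabbdbbccaaac')
  5 → (22, 'ac')
  6 → (10, 'adabbdbbccaaac')
  7 → (8, 'adadabbdbbccaaac')
  8 → (16, 'bbccaaac')
  9 → (13, 'bbdbbccaaac')
  10 → (17, 'bccaaac')
  11 → (14, 'bdbbccaaac')
  12 → (3, 'bdcdaadadabbdbbccaaac')
  13 → (23, 'c')
  14 → (19, 'caaac')
  15 → (1, 'cabdcdaadadabbdbbccaaac')
  16 → (18, 'ccaaac')
  17 → (5, 'cdaadadabbdbbccaaac')
  18 → (6, 'daadadabbdbbccaaac')
  19 → (11, 'dabbdbbccaaac')
  20 → (9, 'dadabbdbbccaaac')
  21 → (15, 'dbbccaaac')
  22 → (0, 'dcabdcdaadadabbdbbccaaac')
  23 → (4, 'dcdaadadabbdbbccaaac')

[20, 21, 7, 12, 2, 22, 10, 8, 16, 13, 17, 14, 3, 23, 19, 1, 18, 5, 6, 11, 9, 15, 0, 4]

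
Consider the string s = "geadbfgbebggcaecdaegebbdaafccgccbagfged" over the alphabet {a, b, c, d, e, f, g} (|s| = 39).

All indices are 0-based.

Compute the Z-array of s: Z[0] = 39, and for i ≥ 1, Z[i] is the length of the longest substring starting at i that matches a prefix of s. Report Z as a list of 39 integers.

[39, 0, 0, 0, 0, 0, 1, 0, 0, 0, 1, 1, 0, 0, 0, 0, 0, 0, 0, 2, 0, 0, 0, 0, 0, 0, 0, 0, 0, 1, 0, 0, 0, 0, 1, 0, 2, 0, 0]

Z[0]=39
i=1: fresh scan; Z[1]=0
i=2: fresh scan; Z[2]=0
i=3: fresh scan; Z[3]=0
i=4: fresh scan; Z[4]=0
i=5: fresh scan; Z[5]=0
i=6: fresh scan; Z[6]=1 scan→box=[6,7)
i=7: fresh scan; Z[7]=0
i=8: fresh scan; Z[8]=0
i=9: fresh scan; Z[9]=0
i=10: fresh scan; Z[10]=1 scan→box=[10,11)
i=11: fresh scan; Z[11]=1 scan→box=[11,12)
i=12: fresh scan; Z[12]=0
i=13: fresh scan; Z[13]=0
i=14: fresh scan; Z[14]=0
i=15: fresh scan; Z[15]=0
i=16: fresh scan; Z[16]=0
i=17: fresh scan; Z[17]=0
i=18: fresh scan; Z[18]=0
i=19: fresh scan; Z[19]=2 scan→box=[19,21)
i=20: min(r-i=1, Z[1]=0)=0; Z[20]=0
i=21: fresh scan; Z[21]=0
i=22: fresh scan; Z[22]=0
i=23: fresh scan; Z[23]=0
i=24: fresh scan; Z[24]=0
i=25: fresh scan; Z[25]=0
i=26: fresh scan; Z[26]=0
i=27: fresh scan; Z[27]=0
i=28: fresh scan; Z[28]=0
i=29: fresh scan; Z[29]=1 scan→box=[29,30)
i=30: fresh scan; Z[30]=0
i=31: fresh scan; Z[31]=0
i=32: fresh scan; Z[32]=0
i=33: fresh scan; Z[33]=0
i=34: fresh scan; Z[34]=1 scan→box=[34,35)
i=35: fresh scan; Z[35]=0
i=36: fresh scan; Z[36]=2 scan→box=[36,38)
i=37: min(r-i=1, Z[1]=0)=0; Z[37]=0
i=38: fresh scan; Z[38]=0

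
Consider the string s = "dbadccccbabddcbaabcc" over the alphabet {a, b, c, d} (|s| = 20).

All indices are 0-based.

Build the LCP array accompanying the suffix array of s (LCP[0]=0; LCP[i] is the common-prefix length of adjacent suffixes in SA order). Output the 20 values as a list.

[0, 1, 2, 1, 0, 2, 2, 1, 1, 0, 1, 3, 1, 2, 2, 3, 0, 1, 2, 1]

sorted suffixes:
  #0 SA[0]=15  'aabcc'
  #1 SA[1]=16  'abcc'
  #2 SA[2]=9  'abddcbaabcc'
  #3 SA[3]=2  'adccccbabddcbaabcc'
  #4 SA[4]=14  'baabcc'
  #5 SA[5]=8  'babddcbaabcc'
  #6 SA[6]=1  'badccccbabddcbaabcc'
  #7 SA[7]=17  'bcc'
  #8 SA[8]=10  'bddcbaabcc'
  #9 SA[9]=19  'c'
  #10 SA[10]=13  'cbaabcc'
  #11 SA[11]=7  'cbabddcbaabcc'
  #12 SA[12]=18  'cc'
  #13 SA[13]=6  'ccbabddcbaabcc'
  #14 SA[14]=5  'cccbabddcbaabcc'
  #15 SA[15]=4  'ccccbabddcbaabcc'
  #16 SA[16]=0  'dbadccccbabddcbaabcc'
  #17 SA[17]=12  'dcbaabcc'
  #18 SA[18]=3  'dccccbabddcbaabcc'
  #19 SA[19]=11  'ddcbaabcc'

SA = [15, 16, 9, 2, 14, 8, 1, 17, 10, 19, 13, 7, 18, 6, 5, 4, 0, 12, 3, 11]
i: (SA[i-1],SA[i]) lcp shared
  1: (15,16) 1 'a'
  2: (16,9) 2 'ab'
  3: (9,2) 1 'a'
  4: (2,14) 0 ''
  5: (14,8) 2 'ba'
  6: (8,1) 2 'ba'
  7: (1,17) 1 'b'
  8: (17,10) 1 'b'
  9: (10,19) 0 ''
  10: (19,13) 1 'c'
  11: (13,7) 3 'cba'
  12: (7,18) 1 'c'
  13: (18,6) 2 'cc'
  14: (6,5) 2 'cc'
  15: (5,4) 3 'ccc'
  16: (4,0) 0 ''
  17: (0,12) 1 'd'
  18: (12,3) 2 'dc'
  19: (3,11) 1 'd'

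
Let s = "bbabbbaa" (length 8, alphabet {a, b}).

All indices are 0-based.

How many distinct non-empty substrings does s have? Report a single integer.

26

rank | idx | suffix
   0 |   7 | a
   1 |   6 | aa
   2 |   2 | abbbaa
   3 |   5 | baa
   4 |   1 | babbbaa
   5 |   4 | bbaa
   6 |   0 | bbabbbaa
   7 |   3 | bbbaa

SA = [7, 6, 2, 5, 1, 4, 0, 3]
i: (SA[i-1],SA[i]) lcp shared
  1: (7,6) 1 'a'
  2: (6,2) 1 'a'
  3: (2,5) 0 ''
  4: (5,1) 2 'ba'
  5: (1,4) 1 'b'
  6: (4,0) 3 'bba'
  7: (0,3) 2 'bb'

n(n+1)/2 = 8·9/2 = 36
Σ LCP = 0 + 1 + 1 + 0 + 2 + 1 + 3 + 2 = 10
distinct = 36 − 10 = 26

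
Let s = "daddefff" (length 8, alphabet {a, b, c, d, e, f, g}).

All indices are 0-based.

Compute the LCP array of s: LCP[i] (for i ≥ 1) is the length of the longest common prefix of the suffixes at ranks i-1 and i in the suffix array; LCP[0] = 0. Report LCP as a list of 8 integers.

[0, 0, 1, 1, 0, 0, 1, 2]

sorted suffixes:
  #0 SA[0]=1  'addefff'
  #1 SA[1]=0  'daddefff'
  #2 SA[2]=2  'ddefff'
  #3 SA[3]=3  'defff'
  #4 SA[4]=4  'efff'
  #5 SA[5]=7  'f'
  #6 SA[6]=6  'ff'
  #7 SA[7]=5  'fff'

SA = [1, 0, 2, 3, 4, 7, 6, 5]
[i] adj suffixes → lcp
  [1] 1/0 → 0 ('')
  [2] 0/2 → 1 ('d')
  [3] 2/3 → 1 ('d')
  [4] 3/4 → 0 ('')
  [5] 4/7 → 0 ('')
  [6] 7/6 → 1 ('f')
  [7] 6/5 → 2 ('ff')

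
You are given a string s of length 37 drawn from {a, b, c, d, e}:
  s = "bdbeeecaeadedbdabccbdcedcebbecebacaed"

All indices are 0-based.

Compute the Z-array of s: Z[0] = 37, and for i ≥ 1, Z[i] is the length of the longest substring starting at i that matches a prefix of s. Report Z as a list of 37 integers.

[37, 0, 1, 0, 0, 0, 0, 0, 0, 0, 0, 0, 0, 2, 0, 0, 1, 0, 0, 2, 0, 0, 0, 0, 0, 0, 1, 1, 0, 0, 0, 1, 0, 0, 0, 0, 0]

Z[0]=37
i=1: i≥r, start 0; Z[1]=0
i=2: i≥r, start 0; Z[2]=1 grow→box=[2,3)
i=3: i≥r, start 0; Z[3]=0
i=4: i≥r, start 0; Z[4]=0
i=5: i≥r, start 0; Z[5]=0
i=6: i≥r, start 0; Z[6]=0
i=7: i≥r, start 0; Z[7]=0
i=8: i≥r, start 0; Z[8]=0
i=9: i≥r, start 0; Z[9]=0
i=10: i≥r, start 0; Z[10]=0
i=11: i≥r, start 0; Z[11]=0
i=12: i≥r, start 0; Z[12]=0
i=13: i≥r, start 0; Z[13]=2 grow→box=[13,15)
i=14: min(r-i=1, Z[1]=0)=0; Z[14]=0
i=15: i≥r, start 0; Z[15]=0
i=16: i≥r, start 0; Z[16]=1 grow→box=[16,17)
i=17: i≥r, start 0; Z[17]=0
i=18: i≥r, start 0; Z[18]=0
i=19: i≥r, start 0; Z[19]=2 grow→box=[19,21)
i=20: min(r-i=1, Z[1]=0)=0; Z[20]=0
i=21: i≥r, start 0; Z[21]=0
i=22: i≥r, start 0; Z[22]=0
i=23: i≥r, start 0; Z[23]=0
i=24: i≥r, start 0; Z[24]=0
i=25: i≥r, start 0; Z[25]=0
i=26: i≥r, start 0; Z[26]=1 grow→box=[26,27)
i=27: i≥r, start 0; Z[27]=1 grow→box=[27,28)
i=28: i≥r, start 0; Z[28]=0
i=29: i≥r, start 0; Z[29]=0
i=30: i≥r, start 0; Z[30]=0
i=31: i≥r, start 0; Z[31]=1 grow→box=[31,32)
i=32: i≥r, start 0; Z[32]=0
i=33: i≥r, start 0; Z[33]=0
i=34: i≥r, start 0; Z[34]=0
i=35: i≥r, start 0; Z[35]=0
i=36: i≥r, start 0; Z[36]=0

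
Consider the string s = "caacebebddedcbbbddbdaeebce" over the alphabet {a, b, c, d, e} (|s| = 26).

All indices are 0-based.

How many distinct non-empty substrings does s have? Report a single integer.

322

sorted suffixes:
  #0 SA[0]=1  'aacebebddedcbbbddbdaeebce'
  #1 SA[1]=2  'acebebddedcbbbddbdaeebce'
  #2 SA[2]=20  'aeebce'
  #3 SA[3]=13  'bbbddbdaeebce'
  #4 SA[4]=14  'bbddbdaeebce'
  #5 SA[5]=23  'bce'
  #6 SA[6]=18  'bdaeebce'
  #7 SA[7]=15  'bddbdaeebce'
  #8 SA[8]=7  'bddedcbbbddbdaeebce'
  #9 SA[9]=5  'bebddedcbbbddbdaeebce'
  #10 SA[10]=0  'caacebebddedcbbbddbdaeebce'
  #11 SA[11]=12  'cbbbddbdaeebce'
  #12 SA[12]=24  'ce'
  #13 SA[13]=3  'cebebddedcbbbddbdaeebce'
  #14 SA[14]=19  'daeebce'
  #15 SA[15]=17  'dbdaeebce'
  #16 SA[16]=11  'dcbbbddbdaeebce'
  #17 SA[17]=16  'ddbdaeebce'
  #18 SA[18]=8  'ddedcbbbddbdaeebce'
  #19 SA[19]=9  'dedcbbbddbdaeebce'
  #20 SA[20]=25  'e'
  #21 SA[21]=22  'ebce'
  #22 SA[22]=6  'ebddedcbbbddbdaeebce'
  #23 SA[23]=4  'ebebddedcbbbddbdaeebce'
  #24 SA[24]=10  'edcbbbddbdaeebce'
  #25 SA[25]=21  'eebce'

SA = [1, 2, 20, 13, 14, 23, 18, 15, 7, 5, 0, 12, 24, 3, 19, 17, 11, 16, 8, 9, 25, 22, 6, 4, 10, 21]
[i] adj suffixes → lcp
  [1] 1/2 → 1 ('a')
  [2] 2/20 → 1 ('a')
  [3] 20/13 → 0 ('')
  [4] 13/14 → 2 ('bb')
  [5] 14/23 → 1 ('b')
  [6] 23/18 → 1 ('b')
  [7] 18/15 → 2 ('bd')
  [8] 15/7 → 3 ('bdd')
  [9] 7/5 → 1 ('b')
  [10] 5/0 → 0 ('')
  [11] 0/12 → 1 ('c')
  [12] 12/24 → 1 ('c')
  [13] 24/3 → 2 ('ce')
  [14] 3/19 → 0 ('')
  [15] 19/17 → 1 ('d')
  [16] 17/11 → 1 ('d')
  [17] 11/16 → 1 ('d')
  [18] 16/8 → 2 ('dd')
  [19] 8/9 → 1 ('d')
  [20] 9/25 → 0 ('')
  [21] 25/22 → 1 ('e')
  [22] 22/6 → 2 ('eb')
  [23] 6/4 → 2 ('eb')
  [24] 4/10 → 1 ('e')
  [25] 10/21 → 1 ('e')

n(n+1)/2 = 26·27/2 = 351
Σ LCP = 0 + 1 + 1 + 0 + 2 + 1 + 1 + 2 + 3 + 1 + 0 + 1 + 1 + 2 + 0 + 1 + 1 + 1 + 2 + 1 + 0 + 1 + 2 + 2 + 1 + 1 = 29
distinct = 351 − 29 = 322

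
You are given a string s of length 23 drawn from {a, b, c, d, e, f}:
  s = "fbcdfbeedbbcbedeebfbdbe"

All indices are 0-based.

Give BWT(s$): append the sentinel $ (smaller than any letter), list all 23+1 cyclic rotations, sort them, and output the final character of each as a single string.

rank  rotation                  last
    0  $fbcdfbeedbbcbedeebfbdbe  e
    1  bbcbedeebfbdbe$fbcdfbeed  d
    2  bcbedeebfbdbe$fbcdfbeedb  b
    3  bcdfbeedbbcbedeebfbdbe$f  f
    4  bdbe$fbcdfbeedbbcbedeebf  f
    5  be$fbcdfbeedbbcbedeebfbd  d
    6  bedeebfbdbe$fbcdfbeedbbc  c
    7  beedbbcbedeebfbdbe$fbcdf  f
    8  bfbdbe$fbcdfbeedbbcbedee  e
    9  cbedeebfbdbe$fbcdfbeedbb  b
   10  cdfbeedbbcbedeebfbdbe$fb  b
   11  dbbcbedeebfbdbe$fbcdfbee  e
   12  dbe$fbcdfbeedbbcbedeebfb  b
   13  deebfbdbe$fbcdfbeedbbcbe  e
   14  dfbeedbbcbedeebfbdbe$fbc  c
   15  e$fbcdfbeedbbcbedeebfbdb  b
   16  ebfbdbe$fbcdfbeedbbcbede  e
   17  edbbcbedeebfbdbe$fbcdfbe  e
   18  edeebfbdbe$fbcdfbeedbbcb  b
   19  eebfbdbe$fbcdfbeedbbcbed  d
   20  eedbbcbedeebfbdbe$fbcdfb  b
   21  fbcdfbeedbbcbedeebfbdbe$  $
   22  fbdbe$fbcdfbeedbbcbedeeb  b
   23  fbeedbbcbedeebfbdbe$fbcd  d

edbffdcfebbebecbeebdb$bd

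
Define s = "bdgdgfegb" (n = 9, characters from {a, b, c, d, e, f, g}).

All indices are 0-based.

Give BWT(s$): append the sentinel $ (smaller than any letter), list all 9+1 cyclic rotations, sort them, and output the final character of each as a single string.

rank  rotation    last
    0  $bdgdgfegb  b
    1  b$bdgdgfeg  g
    2  bdgdgfegb$  $
    3  dgdgfegb$b  b
    4  dgfegb$bdg  g
    5  egb$bdgdgf  f
    6  fegb$bdgdg  g
    7  gb$bdgdgfe  e
    8  gdgfegb$bd  d
    9  gfegb$bdgd  d

bg$bgfgedd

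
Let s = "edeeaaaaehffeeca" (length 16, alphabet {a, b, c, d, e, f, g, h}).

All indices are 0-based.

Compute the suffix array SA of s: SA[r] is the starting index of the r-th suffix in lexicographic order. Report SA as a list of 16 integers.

rank | idx | suffix
   0 |  15 | a
   1 |   4 | aaaaehffeeca
   2 |   5 | aaaehffeeca
   3 |   6 | aaehffeeca
   4 |   7 | aehffeeca
   5 |  14 | ca
   6 |   1 | deeaaaaehffeeca
   7 |   3 | eaaaaehffeeca
   8 |  13 | eca
   9 |   0 | edeeaaaaehffeeca
  10 |   2 | eeaaaaehffeeca
  11 |  12 | eeca
  12 |   8 | ehffeeca
  13 |  11 | feeca
  14 |  10 | ffeeca
  15 |   9 | hffeeca

[15, 4, 5, 6, 7, 14, 1, 3, 13, 0, 2, 12, 8, 11, 10, 9]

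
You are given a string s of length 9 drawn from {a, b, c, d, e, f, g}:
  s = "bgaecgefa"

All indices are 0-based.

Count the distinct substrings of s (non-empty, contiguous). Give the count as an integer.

42

rank | idx | suffix
   0 |   8 | a
   1 |   2 | aecgefa
   2 |   0 | bgaecgefa
   3 |   4 | cgefa
   4 |   3 | ecgefa
   5 |   6 | efa
   6 |   7 | fa
   7 |   1 | gaecgefa
   8 |   5 | gefa

SA = [8, 2, 0, 4, 3, 6, 7, 1, 5]
[i] adj suffixes → lcp
  [1] 8/2 → 1 ('a')
  [2] 2/0 → 0 ('')
  [3] 0/4 → 0 ('')
  [4] 4/3 → 0 ('')
  [5] 3/6 → 1 ('e')
  [6] 6/7 → 0 ('')
  [7] 7/1 → 0 ('')
  [8] 1/5 → 1 ('g')

n(n+1)/2 = 9·10/2 = 45
Σ LCP = 0 + 1 + 0 + 0 + 0 + 1 + 0 + 0 + 1 = 3
distinct = 45 − 3 = 42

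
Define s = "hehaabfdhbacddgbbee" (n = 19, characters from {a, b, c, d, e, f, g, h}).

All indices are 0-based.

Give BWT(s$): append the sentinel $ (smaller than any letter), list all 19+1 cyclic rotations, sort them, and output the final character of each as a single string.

rank  rotation              last
    0  $hehaabfdhbacddgbbee  e
    1  aabfdhbacddgbbee$heh  h
    2  abfdhbacddgbbee$heha  a
    3  acddgbbee$hehaabfdhb  b
    4  bacddgbbee$hehaabfdh  h
    5  bbee$hehaabfdhbacddg  g
    6  bee$hehaabfdhbacddgb  b
    7  bfdhbacddgbbee$hehaa  a
    8  cddgbbee$hehaabfdhba  a
    9  ddgbbee$hehaabfdhbac  c
   10  dgbbee$hehaabfdhbacd  d
   11  dhbacddgbbee$hehaabf  f
   12  e$hehaabfdhbacddgbbe  e
   13  ee$hehaabfdhbacddgbb  b
   14  ehaabfdhbacddgbbee$h  h
   15  fdhbacddgbbee$hehaab  b
   16  gbbee$hehaabfdhbacdd  d
   17  haabfdhbacddgbbee$he  e
   18  hbacddgbbee$hehaabfd  d
   19  hehaabfdhbacddgbbee$  $

ehabhgbaacdfebhbded$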